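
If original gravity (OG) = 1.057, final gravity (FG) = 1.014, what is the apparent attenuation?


AA = (OG − FG)/(OG − 1) · 100
AA = (1.057 − 1.014)/(1.057 − 1) · 100

75.4386 %


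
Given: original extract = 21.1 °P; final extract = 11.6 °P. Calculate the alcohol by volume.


SG = 259/(259 − P);  ABV = (OG − FG)·131.25
OG = 259/(259 − 21.1) = 1.0887
FG = 259/(259 − 11.6) = 1.0469
ABV = (1.0887 − 1.0469)·131.25

5.4869 % ABV


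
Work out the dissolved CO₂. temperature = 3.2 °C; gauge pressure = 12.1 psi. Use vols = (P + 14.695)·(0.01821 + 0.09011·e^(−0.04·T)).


vols = (12.1 + 14.695)·(0.01821 + 0.09011·e^(−0.04·3.2))

2.6123 volumes


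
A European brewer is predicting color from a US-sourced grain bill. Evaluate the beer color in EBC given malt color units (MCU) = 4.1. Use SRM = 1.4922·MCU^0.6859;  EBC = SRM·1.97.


SRM = 1.4922·4.1^0.6859 = 3.9277
EBC = 3.9277·1.97

7.7375 EBC


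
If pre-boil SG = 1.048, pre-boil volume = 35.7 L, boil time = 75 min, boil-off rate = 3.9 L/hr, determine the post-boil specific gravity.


V_post = V_pre − rate·(t/60);  SG_post = 1 + (SG_pre−1)·V_pre/V_post
V_post = 35.7 − 3.9·(75/60) = 30.8250
SG_post = 1 + (1.048 − 1)·35.7/30.8250

1.0556


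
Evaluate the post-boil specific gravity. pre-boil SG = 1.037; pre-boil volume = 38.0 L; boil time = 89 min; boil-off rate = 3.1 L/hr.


V_post = V_pre − rate·(t/60);  SG_post = 1 + (SG_pre−1)·V_pre/V_post
V_post = 38.0 − 3.1·(89/60) = 33.4017
SG_post = 1 + (1.037 − 1)·38.0/33.4017

1.0421


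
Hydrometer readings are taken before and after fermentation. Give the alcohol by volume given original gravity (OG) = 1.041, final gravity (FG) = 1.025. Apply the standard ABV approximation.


ABV = (OG − FG) · 131.25
ABV = (1.041 − 1.025) · 131.25

2.1000 % ABV


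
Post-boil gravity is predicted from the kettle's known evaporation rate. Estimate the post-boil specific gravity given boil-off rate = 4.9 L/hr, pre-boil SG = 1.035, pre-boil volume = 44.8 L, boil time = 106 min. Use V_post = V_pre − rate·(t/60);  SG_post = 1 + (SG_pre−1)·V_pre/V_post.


V_post = 44.8 − 4.9·(106/60) = 36.1433
SG_post = 1 + (1.035 − 1)·44.8/36.1433

1.0434


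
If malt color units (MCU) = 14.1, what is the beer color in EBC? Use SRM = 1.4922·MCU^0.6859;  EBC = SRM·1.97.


SRM = 1.4922·14.1^0.6859 = 9.1638
EBC = 9.1638·1.97

18.0527 EBC


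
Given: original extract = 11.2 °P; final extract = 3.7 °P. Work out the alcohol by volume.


SG = 259/(259 − P);  ABV = (OG − FG)·131.25
OG = 259/(259 − 11.2) = 1.0452
FG = 259/(259 − 3.7) = 1.0145
ABV = (1.0452 − 1.0145)·131.25

4.0300 % ABV


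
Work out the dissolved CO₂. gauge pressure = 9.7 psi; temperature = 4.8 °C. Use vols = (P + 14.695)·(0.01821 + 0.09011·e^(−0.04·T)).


vols = (9.7 + 14.695)·(0.01821 + 0.09011·e^(−0.04·4.8))

2.2585 volumes


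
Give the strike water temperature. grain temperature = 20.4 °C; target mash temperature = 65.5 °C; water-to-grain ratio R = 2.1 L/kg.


T_strike = (0.41/R)·(T_mash − T_grain) + T_mash
T_strike = (0.41/2.1)·(65.5 − 20.4) + 65.5

74.3052 °C


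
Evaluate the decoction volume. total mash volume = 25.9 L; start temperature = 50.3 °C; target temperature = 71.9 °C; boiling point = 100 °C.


V_dec = V_total·(T_target − T_start)/(T_boil − T_start)
V_dec = 25.9·(71.9 − 50.3)/(100 − 50.3)

11.2563 L


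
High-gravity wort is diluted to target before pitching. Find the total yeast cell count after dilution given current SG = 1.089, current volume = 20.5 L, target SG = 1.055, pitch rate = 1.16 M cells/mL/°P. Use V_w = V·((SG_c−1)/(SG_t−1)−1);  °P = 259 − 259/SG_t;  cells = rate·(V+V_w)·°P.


V_w = 20.5·((1.089−1)/(1.055−1)−1) = 12.6727
V_final = 20.5 + 12.6727 = 33.1727
°P = 259 − 259/1.055 = 13.5024
cells = 1.16·33.1727·13.5024

519.5761 billion cells


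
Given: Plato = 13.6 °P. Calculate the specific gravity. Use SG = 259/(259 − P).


SG = 259/(259 − 13.6)

1.0554


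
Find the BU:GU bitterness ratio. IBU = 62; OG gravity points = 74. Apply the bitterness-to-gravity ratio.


BU:GU = IBU / OG_points
BU:GU = 62 / 74

0.8378


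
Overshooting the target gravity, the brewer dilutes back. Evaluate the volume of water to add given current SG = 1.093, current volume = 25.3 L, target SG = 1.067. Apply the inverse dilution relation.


V_water = V·((SG_curr − 1)/(SG_target − 1) − 1)
V_water = 25.3·((1.093 − 1)/(1.067 − 1) − 1)

9.8179 L


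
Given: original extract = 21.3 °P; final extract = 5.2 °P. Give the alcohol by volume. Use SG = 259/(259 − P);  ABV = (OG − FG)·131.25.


OG = 259/(259 − 21.3) = 1.0896
FG = 259/(259 − 5.2) = 1.0205
ABV = (1.0896 − 1.0205)·131.25

9.0720 % ABV


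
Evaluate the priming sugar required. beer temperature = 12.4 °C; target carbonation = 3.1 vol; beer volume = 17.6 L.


residual = 14.695·(0.01821 + 0.09011·e^(−0.04·T));  sugar = (target − residual)·4.0·V
residual = 14.695·(0.01821 + 0.09011·e^(−0.04·12.4)) = 1.0740
sugar = (3.1 − 1.0740)·4.0·17.6

142.6330 g


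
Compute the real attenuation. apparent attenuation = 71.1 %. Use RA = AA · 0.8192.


RA = 71.1 · 0.8192

58.2451 %


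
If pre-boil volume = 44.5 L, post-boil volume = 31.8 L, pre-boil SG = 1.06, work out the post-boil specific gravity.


SG_post = 1 + (SG_pre − 1)·V_pre/V_post
pts_pre = (1.06 − 1)·1000 = 60.0000
pts_post = 60.0000·44.5/31.8 = 83.9623
SG_post = 1 + 83.9623/1000

1.0840


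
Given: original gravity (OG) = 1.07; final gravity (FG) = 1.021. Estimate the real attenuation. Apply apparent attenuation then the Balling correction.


AA = (OG−FG)/(OG−1)·100;  RA = AA·0.8192
AA = (1.07 − 1.021)/(1.07 − 1)·100 = 70.0000
RA = 70.0000·0.8192

57.3440 %


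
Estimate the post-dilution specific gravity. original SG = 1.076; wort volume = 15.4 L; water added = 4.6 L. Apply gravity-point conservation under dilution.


SG_new = 1 + (SG_old − 1)·V_old/(V_old + V_water)
pts = (1.076 − 1)·1000·15.4/(15.4 + 4.6) = 58.5200
SG_new = 1 + 58.5200/1000

1.0585


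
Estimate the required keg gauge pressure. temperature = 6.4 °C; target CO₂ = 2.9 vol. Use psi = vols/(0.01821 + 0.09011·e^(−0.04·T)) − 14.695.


psi = 2.9/(0.01821 + 0.09011·e^(−0.04·6.4)) − 14.695

18.2716 psi


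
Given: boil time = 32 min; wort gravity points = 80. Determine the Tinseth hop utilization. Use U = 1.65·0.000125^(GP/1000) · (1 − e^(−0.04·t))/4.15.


bigness = 1.65·0.000125^(80/1000) = 0.8040
boil_factor = (1 − e^(−0.04·32))/4.15 = 0.1740
U = 0.8040 · 0.1740

0.1399


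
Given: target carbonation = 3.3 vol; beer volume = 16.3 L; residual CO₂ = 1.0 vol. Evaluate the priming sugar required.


sugar = (target − residual)·4.0·V
sugar = (3.3 − 1.0)·4.0·16.3

149.9600 g


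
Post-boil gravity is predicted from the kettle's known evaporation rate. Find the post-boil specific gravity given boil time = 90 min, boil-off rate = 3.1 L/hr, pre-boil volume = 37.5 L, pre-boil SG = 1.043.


V_post = V_pre − rate·(t/60);  SG_post = 1 + (SG_pre−1)·V_pre/V_post
V_post = 37.5 − 3.1·(90/60) = 32.8500
SG_post = 1 + (1.043 − 1)·37.5/32.8500

1.0491


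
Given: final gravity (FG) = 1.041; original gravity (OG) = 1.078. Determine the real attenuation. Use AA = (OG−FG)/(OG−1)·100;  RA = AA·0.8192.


AA = (1.078 − 1.041)/(1.078 − 1)·100 = 47.4359
RA = 47.4359·0.8192

38.8595 %


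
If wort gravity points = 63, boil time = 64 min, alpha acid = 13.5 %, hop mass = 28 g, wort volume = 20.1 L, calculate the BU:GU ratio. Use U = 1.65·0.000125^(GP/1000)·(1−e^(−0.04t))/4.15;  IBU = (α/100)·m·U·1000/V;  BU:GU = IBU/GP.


U = 1.65·0.000125^(63/1000)·(1−e^(−0.04·64))/4.15 = 0.2083
IBU = (13.5/100)·28·0.2083·1000/20.1 = 39.1647
BU:GU = 39.1647/63

0.6217


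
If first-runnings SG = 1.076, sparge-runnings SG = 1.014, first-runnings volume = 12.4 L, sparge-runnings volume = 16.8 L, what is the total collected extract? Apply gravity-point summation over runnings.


total = Σ (SG_i − 1)·1000·V_i
first = (1.076 − 1)·1000·12.4 = 942.4000
sparge = (1.014 − 1)·1000·16.8 = 235.2000
total = 942.4000 + 235.2000

1177.6000 gravity·L


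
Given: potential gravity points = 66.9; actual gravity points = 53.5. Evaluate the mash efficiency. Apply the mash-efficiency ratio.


efficiency = actual / potential × 100
efficiency = 53.5 / 66.9 × 100

79.9701 %


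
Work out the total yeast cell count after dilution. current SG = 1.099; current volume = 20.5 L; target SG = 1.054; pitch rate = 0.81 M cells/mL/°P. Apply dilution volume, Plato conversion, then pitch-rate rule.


V_w = V·((SG_c−1)/(SG_t−1)−1);  °P = 259 − 259/SG_t;  cells = rate·(V+V_w)·°P
V_w = 20.5·((1.099−1)/(1.054−1)−1) = 17.0833
V_final = 20.5 + 17.0833 = 37.5833
°P = 259 − 259/1.054 = 13.2694
cells = 0.81·37.5833·13.2694

403.9552 billion cells


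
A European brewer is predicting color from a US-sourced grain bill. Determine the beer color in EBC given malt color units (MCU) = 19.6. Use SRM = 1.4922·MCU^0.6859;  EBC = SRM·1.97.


SRM = 1.4922·19.6^0.6859 = 11.4864
EBC = 11.4864·1.97

22.6283 EBC


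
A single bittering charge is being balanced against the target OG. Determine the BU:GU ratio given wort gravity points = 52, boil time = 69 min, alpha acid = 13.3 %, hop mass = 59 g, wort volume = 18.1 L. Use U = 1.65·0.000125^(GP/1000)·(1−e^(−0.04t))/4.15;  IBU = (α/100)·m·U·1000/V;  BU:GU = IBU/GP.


U = 1.65·0.000125^(52/1000)·(1−e^(−0.04·69))/4.15 = 0.2334
IBU = (13.3/100)·59·0.2334·1000/18.1 = 101.1823
BU:GU = 101.1823/52

1.9458


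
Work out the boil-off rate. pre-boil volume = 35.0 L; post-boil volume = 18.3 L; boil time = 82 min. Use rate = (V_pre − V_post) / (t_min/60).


rate = (35.0 − 18.3) / (82/60)

12.2195 L/hr


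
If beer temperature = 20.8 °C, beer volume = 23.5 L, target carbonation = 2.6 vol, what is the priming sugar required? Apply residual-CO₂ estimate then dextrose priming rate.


residual = 14.695·(0.01821 + 0.09011·e^(−0.04·T));  sugar = (target − residual)·4.0·V
residual = 14.695·(0.01821 + 0.09011·e^(−0.04·20.8)) = 0.8438
sugar = (2.6 − 0.8438)·4.0·23.5

165.0787 g


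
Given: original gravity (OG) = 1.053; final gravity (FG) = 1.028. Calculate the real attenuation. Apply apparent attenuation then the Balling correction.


AA = (OG−FG)/(OG−1)·100;  RA = AA·0.8192
AA = (1.053 − 1.028)/(1.053 − 1)·100 = 47.1698
RA = 47.1698·0.8192

38.6415 %


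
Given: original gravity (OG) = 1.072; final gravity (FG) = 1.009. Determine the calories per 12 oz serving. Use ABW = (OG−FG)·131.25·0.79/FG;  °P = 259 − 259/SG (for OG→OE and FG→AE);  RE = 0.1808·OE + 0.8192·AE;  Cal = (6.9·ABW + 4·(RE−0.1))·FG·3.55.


ABW = (1.072 − 1.009)·131.25·0.79/1.009 = 6.4740
OE = 259 − 259/1.072 = 17.3955 °P
AE = 259 − 259/1.009 = 2.3102 °P
RE = 0.1808·17.3955 + 0.8192·2.3102 = 5.0376 °P
Cal = (6.9·6.4740 + 4·(5.0376−0.1))·1.009·3.55

230.7544 kcal


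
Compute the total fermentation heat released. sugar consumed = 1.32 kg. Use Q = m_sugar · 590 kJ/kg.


Q = 1.32 · 590

778.8000 kJ


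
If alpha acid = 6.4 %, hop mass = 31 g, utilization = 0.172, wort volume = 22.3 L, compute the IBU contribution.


IBU = (α/100)·mass·U·1000 / V
IBU = (6.4/100)·31·0.172·1000 / 22.3

15.3026 IBU


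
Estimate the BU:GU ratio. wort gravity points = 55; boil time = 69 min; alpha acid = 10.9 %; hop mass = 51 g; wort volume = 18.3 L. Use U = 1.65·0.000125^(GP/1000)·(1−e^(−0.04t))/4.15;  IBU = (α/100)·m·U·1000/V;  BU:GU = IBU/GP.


U = 1.65·0.000125^(55/1000)·(1−e^(−0.04·69))/4.15 = 0.2272
IBU = (10.9/100)·51·0.2272·1000/18.3 = 69.0106
BU:GU = 69.0106/55

1.2547


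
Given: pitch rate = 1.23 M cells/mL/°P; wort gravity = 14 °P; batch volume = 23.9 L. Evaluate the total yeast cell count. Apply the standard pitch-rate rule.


cells (billions) = rate · V_L · °P
cells = 1.23 · 23.9 · 14

411.5580 billion cells


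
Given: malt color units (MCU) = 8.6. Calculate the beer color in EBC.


SRM = 1.4922·MCU^0.6859;  EBC = SRM·1.97
SRM = 1.4922·8.6^0.6859 = 6.5283
EBC = 6.5283·1.97

12.8607 EBC


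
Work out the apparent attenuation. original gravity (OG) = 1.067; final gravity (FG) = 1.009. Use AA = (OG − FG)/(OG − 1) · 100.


AA = (1.067 − 1.009)/(1.067 − 1) · 100

86.5672 %


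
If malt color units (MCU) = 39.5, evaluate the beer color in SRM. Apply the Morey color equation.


SRM = 1.4922 · MCU^0.6859
SRM = 1.4922 · 39.5^0.6859

18.5752 SRM


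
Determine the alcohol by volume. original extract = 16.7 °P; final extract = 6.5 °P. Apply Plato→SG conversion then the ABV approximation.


SG = 259/(259 − P);  ABV = (OG − FG)·131.25
OG = 259/(259 − 16.7) = 1.0689
FG = 259/(259 − 6.5) = 1.0257
ABV = (1.0689 − 1.0257)·131.25

5.6674 % ABV


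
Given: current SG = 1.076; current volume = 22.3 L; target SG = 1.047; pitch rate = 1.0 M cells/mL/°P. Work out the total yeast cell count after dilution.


V_w = V·((SG_c−1)/(SG_t−1)−1);  °P = 259 − 259/SG_t;  cells = rate·(V+V_w)·°P
V_w = 22.3·((1.076−1)/(1.047−1)−1) = 13.7596
V_final = 22.3 + 13.7596 = 36.0596
°P = 259 − 259/1.047 = 11.6266
cells = 1.0·36.0596·11.6266

419.2485 billion cells


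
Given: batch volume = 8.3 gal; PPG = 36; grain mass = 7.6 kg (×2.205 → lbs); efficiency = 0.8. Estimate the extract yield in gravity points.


points = lbs × PPG × eff / vol
lbs = 7.6 × 2.205 = 16.7580
points = 16.7580 × 36 × 0.8 / 8.3

58.1482 points


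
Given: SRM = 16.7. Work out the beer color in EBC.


EBC = SRM · 1.97
EBC = 16.7 · 1.97

32.8990 EBC


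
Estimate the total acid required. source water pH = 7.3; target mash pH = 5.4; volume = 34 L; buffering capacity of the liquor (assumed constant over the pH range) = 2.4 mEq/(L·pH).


acid = buffering capacity · (pH_source − pH_target) · V
acid = 2.4 · (7.3 − 5.4) · 34

155.0400 mEq


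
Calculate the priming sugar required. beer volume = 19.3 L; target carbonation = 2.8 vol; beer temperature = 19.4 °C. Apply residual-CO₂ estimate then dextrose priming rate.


residual = 14.695·(0.01821 + 0.09011·e^(−0.04·T));  sugar = (target − residual)·4.0·V
residual = 14.695·(0.01821 + 0.09011·e^(−0.04·19.4)) = 0.8770
sugar = (2.8 − 0.8770)·4.0·19.3

148.4529 g


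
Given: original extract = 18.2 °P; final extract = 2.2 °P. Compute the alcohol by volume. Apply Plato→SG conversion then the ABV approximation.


SG = 259/(259 − P);  ABV = (OG − FG)·131.25
OG = 259/(259 − 18.2) = 1.0756
FG = 259/(259 − 2.2) = 1.0086
ABV = (1.0756 − 1.0086)·131.25

8.7956 % ABV


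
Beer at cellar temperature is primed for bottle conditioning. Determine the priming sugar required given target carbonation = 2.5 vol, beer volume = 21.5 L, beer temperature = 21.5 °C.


residual = 14.695·(0.01821 + 0.09011·e^(−0.04·T));  sugar = (target − residual)·4.0·V
residual = 14.695·(0.01821 + 0.09011·e^(−0.04·21.5)) = 0.8279
sugar = (2.5 − 0.8279)·4.0·21.5

143.7978 g


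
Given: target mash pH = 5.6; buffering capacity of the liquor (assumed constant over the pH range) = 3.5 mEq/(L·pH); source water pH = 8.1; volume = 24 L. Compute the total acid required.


acid = buffering capacity · (pH_source − pH_target) · V
acid = 3.5 · (8.1 − 5.6) · 24

210.0000 mEq


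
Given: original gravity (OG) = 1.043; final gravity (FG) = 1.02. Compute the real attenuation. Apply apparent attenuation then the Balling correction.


AA = (OG−FG)/(OG−1)·100;  RA = AA·0.8192
AA = (1.043 − 1.02)/(1.043 − 1)·100 = 53.4884
RA = 53.4884·0.8192

43.8177 %


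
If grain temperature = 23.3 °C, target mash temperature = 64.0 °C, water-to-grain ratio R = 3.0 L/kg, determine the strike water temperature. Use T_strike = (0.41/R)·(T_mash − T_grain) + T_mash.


T_strike = (0.41/3.0)·(64.0 − 23.3) + 64.0

69.5623 °C


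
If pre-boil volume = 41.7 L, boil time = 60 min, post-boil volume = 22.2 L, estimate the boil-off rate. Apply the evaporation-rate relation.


rate = (V_pre − V_post) / (t_min/60)
rate = (41.7 − 22.2) / (60/60)

19.5000 L/hr


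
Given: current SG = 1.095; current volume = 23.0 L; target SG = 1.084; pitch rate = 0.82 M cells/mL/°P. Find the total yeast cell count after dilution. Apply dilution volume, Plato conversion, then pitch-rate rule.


V_w = V·((SG_c−1)/(SG_t−1)−1);  °P = 259 − 259/SG_t;  cells = rate·(V+V_w)·°P
V_w = 23.0·((1.095−1)/(1.084−1)−1) = 3.0119
V_final = 23.0 + 3.0119 = 26.0119
°P = 259 − 259/1.084 = 20.0701
cells = 0.82·26.0119·20.0701

428.0907 billion cells


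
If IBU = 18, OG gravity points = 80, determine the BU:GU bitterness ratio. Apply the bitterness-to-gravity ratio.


BU:GU = IBU / OG_points
BU:GU = 18 / 80

0.2250


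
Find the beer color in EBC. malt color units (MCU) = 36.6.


SRM = 1.4922·MCU^0.6859;  EBC = SRM·1.97
SRM = 1.4922·36.6^0.6859 = 17.6286
EBC = 17.6286·1.97

34.7284 EBC


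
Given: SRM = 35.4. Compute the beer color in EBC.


EBC = SRM · 1.97
EBC = 35.4 · 1.97

69.7380 EBC


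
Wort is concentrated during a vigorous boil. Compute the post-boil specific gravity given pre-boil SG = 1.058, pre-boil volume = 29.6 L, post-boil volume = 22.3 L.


SG_post = 1 + (SG_pre − 1)·V_pre/V_post
pts_pre = (1.058 − 1)·1000 = 58.0000
pts_post = 58.0000·29.6/22.3 = 76.9865
SG_post = 1 + 76.9865/1000

1.0770


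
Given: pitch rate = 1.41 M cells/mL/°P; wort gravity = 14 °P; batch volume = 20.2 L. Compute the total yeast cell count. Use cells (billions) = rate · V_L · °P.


cells = 1.41 · 20.2 · 14

398.7480 billion cells


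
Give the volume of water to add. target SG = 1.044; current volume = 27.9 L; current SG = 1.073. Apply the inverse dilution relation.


V_water = V·((SG_curr − 1)/(SG_target − 1) − 1)
V_water = 27.9·((1.073 − 1)/(1.044 − 1) − 1)

18.3886 L


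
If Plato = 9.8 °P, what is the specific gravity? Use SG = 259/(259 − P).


SG = 259/(259 − 9.8)

1.0393


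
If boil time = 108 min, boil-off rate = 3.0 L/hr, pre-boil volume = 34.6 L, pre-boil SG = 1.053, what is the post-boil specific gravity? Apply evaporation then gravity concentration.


V_post = V_pre − rate·(t/60);  SG_post = 1 + (SG_pre−1)·V_pre/V_post
V_post = 34.6 − 3.0·(108/60) = 29.2000
SG_post = 1 + (1.053 − 1)·34.6/29.2000

1.0628


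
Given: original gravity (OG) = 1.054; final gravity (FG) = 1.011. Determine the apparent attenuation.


AA = (OG − FG)/(OG − 1) · 100
AA = (1.054 − 1.011)/(1.054 − 1) · 100

79.6296 %


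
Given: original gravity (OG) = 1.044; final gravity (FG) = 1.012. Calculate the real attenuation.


AA = (OG−FG)/(OG−1)·100;  RA = AA·0.8192
AA = (1.044 − 1.012)/(1.044 − 1)·100 = 72.7273
RA = 72.7273·0.8192

59.5782 %


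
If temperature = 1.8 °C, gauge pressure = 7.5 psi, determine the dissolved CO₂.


vols = (P + 14.695)·(0.01821 + 0.09011·e^(−0.04·T))
vols = (7.5 + 14.695)·(0.01821 + 0.09011·e^(−0.04·1.8))

2.2652 volumes


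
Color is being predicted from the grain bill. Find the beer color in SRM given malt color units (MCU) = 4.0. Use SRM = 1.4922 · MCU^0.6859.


SRM = 1.4922 · 4.0^0.6859

3.8617 SRM


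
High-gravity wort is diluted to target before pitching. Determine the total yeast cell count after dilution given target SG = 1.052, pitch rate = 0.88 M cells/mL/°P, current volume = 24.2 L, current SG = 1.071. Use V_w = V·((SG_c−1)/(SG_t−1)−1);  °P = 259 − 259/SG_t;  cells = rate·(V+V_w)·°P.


V_w = 24.2·((1.071−1)/(1.052−1)−1) = 8.8423
V_final = 24.2 + 8.8423 = 33.0423
°P = 259 − 259/1.052 = 12.8023
cells = 0.88·33.0423·12.8023

372.2549 billion cells


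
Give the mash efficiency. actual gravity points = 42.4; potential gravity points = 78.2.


efficiency = actual / potential × 100
efficiency = 42.4 / 78.2 × 100

54.2199 %


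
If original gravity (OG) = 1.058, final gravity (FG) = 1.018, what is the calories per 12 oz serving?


ABW = (OG−FG)·131.25·0.79/FG;  °P = 259 − 259/SG (for OG→OE and FG→AE);  RE = 0.1808·OE + 0.8192·AE;  Cal = (6.9·ABW + 4·(RE−0.1))·FG·3.55
ABW = (1.058 − 1.018)·131.25·0.79/1.018 = 4.0742
OE = 259 − 259/1.058 = 14.1985 °P
AE = 259 − 259/1.018 = 4.5796 °P
RE = 0.1808·14.1985 + 0.8192·4.5796 = 6.3187 °P
Cal = (6.9·4.0742 + 4·(6.3187−0.1))·1.018·3.55

191.4876 kcal


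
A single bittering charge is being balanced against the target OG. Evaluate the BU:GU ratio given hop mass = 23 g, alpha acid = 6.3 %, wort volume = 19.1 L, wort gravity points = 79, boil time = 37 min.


U = 1.65·0.000125^(GP/1000)·(1−e^(−0.04t))/4.15;  IBU = (α/100)·m·U·1000/V;  BU:GU = IBU/GP
U = 1.65·0.000125^(79/1000)·(1−e^(−0.04·37))/4.15 = 0.1510
IBU = (6.3/100)·23·0.1510·1000/19.1 = 11.4538
BU:GU = 11.4538/79

0.1450


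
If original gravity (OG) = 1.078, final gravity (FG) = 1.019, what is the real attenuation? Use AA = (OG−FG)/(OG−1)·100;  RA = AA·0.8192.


AA = (1.078 − 1.019)/(1.078 − 1)·100 = 75.6410
RA = 75.6410·0.8192

61.9651 %


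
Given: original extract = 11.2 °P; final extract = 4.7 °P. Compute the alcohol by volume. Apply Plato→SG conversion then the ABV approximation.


SG = 259/(259 − P);  ABV = (OG − FG)·131.25
OG = 259/(259 − 11.2) = 1.0452
FG = 259/(259 − 4.7) = 1.0185
ABV = (1.0452 − 1.0185)·131.25

3.5064 % ABV


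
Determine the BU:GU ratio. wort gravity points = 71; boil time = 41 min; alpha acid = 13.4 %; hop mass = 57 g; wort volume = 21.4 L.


U = 1.65·0.000125^(GP/1000)·(1−e^(−0.04t))/4.15;  IBU = (α/100)·m·U·1000/V;  BU:GU = IBU/GP
U = 1.65·0.000125^(71/1000)·(1−e^(−0.04·41))/4.15 = 0.1693
IBU = (13.4/100)·57·0.1693·1000/21.4 = 60.4266
BU:GU = 60.4266/71

0.8511


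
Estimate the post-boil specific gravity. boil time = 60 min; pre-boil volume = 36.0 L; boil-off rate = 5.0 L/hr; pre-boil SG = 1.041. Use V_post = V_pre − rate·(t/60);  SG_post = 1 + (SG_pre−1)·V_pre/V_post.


V_post = 36.0 − 5.0·(60/60) = 31.0000
SG_post = 1 + (1.041 − 1)·36.0/31.0000

1.0476


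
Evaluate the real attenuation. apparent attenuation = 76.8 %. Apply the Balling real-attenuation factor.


RA = AA · 0.8192
RA = 76.8 · 0.8192

62.9146 %


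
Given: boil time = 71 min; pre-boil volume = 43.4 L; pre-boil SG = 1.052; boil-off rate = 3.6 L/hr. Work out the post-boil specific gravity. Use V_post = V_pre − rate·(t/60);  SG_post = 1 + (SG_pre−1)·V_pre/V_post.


V_post = 43.4 − 3.6·(71/60) = 39.1400
SG_post = 1 + (1.052 − 1)·43.4/39.1400

1.0577


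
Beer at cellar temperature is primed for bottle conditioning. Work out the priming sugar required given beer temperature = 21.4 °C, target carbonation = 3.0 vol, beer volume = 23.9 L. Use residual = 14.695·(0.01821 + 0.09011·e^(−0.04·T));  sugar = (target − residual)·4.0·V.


residual = 14.695·(0.01821 + 0.09011·e^(−0.04·21.4)) = 0.8302
sugar = (3.0 − 0.8302)·4.0·23.9

207.4349 g


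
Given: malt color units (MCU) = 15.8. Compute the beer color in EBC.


SRM = 1.4922·MCU^0.6859;  EBC = SRM·1.97
SRM = 1.4922·15.8^0.6859 = 9.9080
EBC = 9.9080·1.97

19.5188 EBC


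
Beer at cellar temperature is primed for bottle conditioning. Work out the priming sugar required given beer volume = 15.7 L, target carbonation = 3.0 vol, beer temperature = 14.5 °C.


residual = 14.695·(0.01821 + 0.09011·e^(−0.04·T));  sugar = (target − residual)·4.0·V
residual = 14.695·(0.01821 + 0.09011·e^(−0.04·14.5)) = 1.0090
sugar = (3.0 − 1.0090)·4.0·15.7

125.0351 g


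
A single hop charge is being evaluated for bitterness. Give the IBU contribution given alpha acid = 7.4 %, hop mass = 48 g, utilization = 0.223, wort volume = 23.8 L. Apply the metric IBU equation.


IBU = (α/100)·mass·U·1000 / V
IBU = (7.4/100)·48·0.223·1000 / 23.8

33.2813 IBU


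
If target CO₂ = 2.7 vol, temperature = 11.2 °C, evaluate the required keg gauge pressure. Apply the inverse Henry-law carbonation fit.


psi = vols/(0.01821 + 0.09011·e^(−0.04·T)) − 14.695
psi = 2.7/(0.01821 + 0.09011·e^(−0.04·11.2)) − 14.695

20.9337 psi


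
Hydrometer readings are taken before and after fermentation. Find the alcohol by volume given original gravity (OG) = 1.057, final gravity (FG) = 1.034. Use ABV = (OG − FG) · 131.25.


ABV = (1.057 − 1.034) · 131.25

3.0187 % ABV


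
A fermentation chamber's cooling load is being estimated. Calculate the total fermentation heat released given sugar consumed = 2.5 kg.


Q = m_sugar · 590 kJ/kg
Q = 2.5 · 590

1475.0000 kJ


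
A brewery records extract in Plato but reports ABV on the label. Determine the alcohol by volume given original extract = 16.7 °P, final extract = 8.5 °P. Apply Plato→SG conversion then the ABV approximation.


SG = 259/(259 − P);  ABV = (OG − FG)·131.25
OG = 259/(259 − 16.7) = 1.0689
FG = 259/(259 − 8.5) = 1.0339
ABV = (1.0689 − 1.0339)·131.25

4.5925 % ABV


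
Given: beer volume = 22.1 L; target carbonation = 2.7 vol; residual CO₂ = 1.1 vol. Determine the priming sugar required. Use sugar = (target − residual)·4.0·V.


sugar = (2.7 − 1.1)·4.0·22.1

141.4400 g


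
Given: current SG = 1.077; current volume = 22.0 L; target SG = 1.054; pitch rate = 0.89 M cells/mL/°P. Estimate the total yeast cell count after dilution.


V_w = V·((SG_c−1)/(SG_t−1)−1);  °P = 259 − 259/SG_t;  cells = rate·(V+V_w)·°P
V_w = 22.0·((1.077−1)/(1.054−1)−1) = 9.3704
V_final = 22.0 + 9.3704 = 31.3704
°P = 259 − 259/1.054 = 13.2694
cells = 0.89·31.3704·13.2694

370.4781 billion cells


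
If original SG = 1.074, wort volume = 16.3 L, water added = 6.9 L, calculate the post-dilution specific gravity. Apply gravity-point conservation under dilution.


SG_new = 1 + (SG_old − 1)·V_old/(V_old + V_water)
pts = (1.074 − 1)·1000·16.3/(16.3 + 6.9) = 51.9914
SG_new = 1 + 51.9914/1000

1.0520


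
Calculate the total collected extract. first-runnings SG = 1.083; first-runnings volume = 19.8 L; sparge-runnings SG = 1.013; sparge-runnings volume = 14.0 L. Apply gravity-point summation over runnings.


total = Σ (SG_i − 1)·1000·V_i
first = (1.083 − 1)·1000·19.8 = 1643.4000
sparge = (1.013 − 1)·1000·14.0 = 182.0000
total = 1643.4000 + 182.0000

1825.4000 gravity·L


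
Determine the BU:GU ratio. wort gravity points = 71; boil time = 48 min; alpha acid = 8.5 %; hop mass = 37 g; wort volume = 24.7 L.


U = 1.65·0.000125^(GP/1000)·(1−e^(−0.04t))/4.15;  IBU = (α/100)·m·U·1000/V;  BU:GU = IBU/GP
U = 1.65·0.000125^(71/1000)·(1−e^(−0.04·48))/4.15 = 0.1793
IBU = (8.5/100)·37·0.1793·1000/24.7 = 22.8239
BU:GU = 22.8239/71

0.3215


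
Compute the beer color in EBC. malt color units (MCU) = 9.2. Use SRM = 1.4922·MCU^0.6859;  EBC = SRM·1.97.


SRM = 1.4922·9.2^0.6859 = 6.8374
EBC = 6.8374·1.97

13.4696 EBC


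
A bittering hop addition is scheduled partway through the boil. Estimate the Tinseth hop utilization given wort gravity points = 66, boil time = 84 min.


U = 1.65·0.000125^(GP/1000) · (1 − e^(−0.04·t))/4.15
bigness = 1.65·0.000125^(66/1000) = 0.9118
boil_factor = (1 − e^(−0.04·84))/4.15 = 0.2326
U = 0.9118 · 0.2326

0.2121


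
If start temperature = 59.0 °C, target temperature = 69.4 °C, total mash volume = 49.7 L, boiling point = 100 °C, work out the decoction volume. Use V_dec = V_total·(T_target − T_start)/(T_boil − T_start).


V_dec = 49.7·(69.4 − 59.0)/(100 − 59.0)

12.6068 L


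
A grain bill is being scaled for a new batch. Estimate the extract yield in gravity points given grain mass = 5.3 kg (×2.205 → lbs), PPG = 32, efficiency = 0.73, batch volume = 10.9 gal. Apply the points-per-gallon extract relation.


points = lbs × PPG × eff / vol
lbs = 5.3 × 2.205 = 11.6865
points = 11.6865 × 32 × 0.73 / 10.9

25.0456 points


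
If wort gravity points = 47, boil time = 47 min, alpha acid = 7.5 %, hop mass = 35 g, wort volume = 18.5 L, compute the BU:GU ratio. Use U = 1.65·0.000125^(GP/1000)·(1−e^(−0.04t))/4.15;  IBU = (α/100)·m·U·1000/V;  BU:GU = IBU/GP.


U = 1.65·0.000125^(47/1000)·(1−e^(−0.04·47))/4.15 = 0.2208
IBU = (7.5/100)·35·0.2208·1000/18.5 = 31.3359
BU:GU = 31.3359/47

0.6667


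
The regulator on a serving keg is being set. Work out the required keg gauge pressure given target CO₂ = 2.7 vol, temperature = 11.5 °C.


psi = vols/(0.01821 + 0.09011·e^(−0.04·T)) − 14.695
psi = 2.7/(0.01821 + 0.09011·e^(−0.04·11.5)) − 14.695

21.2595 psi


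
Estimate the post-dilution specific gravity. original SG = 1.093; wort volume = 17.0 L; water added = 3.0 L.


SG_new = 1 + (SG_old − 1)·V_old/(V_old + V_water)
pts = (1.093 − 1)·1000·17.0/(17.0 + 3.0) = 79.0500
SG_new = 1 + 79.0500/1000

1.0791


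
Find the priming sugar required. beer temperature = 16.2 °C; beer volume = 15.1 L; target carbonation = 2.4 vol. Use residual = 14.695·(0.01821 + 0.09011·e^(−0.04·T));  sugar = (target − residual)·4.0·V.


residual = 14.695·(0.01821 + 0.09011·e^(−0.04·16.2)) = 0.9603
sugar = (2.4 − 0.9603)·4.0·15.1

86.9606 g


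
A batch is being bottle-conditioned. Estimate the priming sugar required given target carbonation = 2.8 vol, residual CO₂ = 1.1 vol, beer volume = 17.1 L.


sugar = (target − residual)·4.0·V
sugar = (2.8 − 1.1)·4.0·17.1

116.2800 g


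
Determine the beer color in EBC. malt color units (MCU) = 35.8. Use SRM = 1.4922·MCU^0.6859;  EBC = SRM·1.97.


SRM = 1.4922·35.8^0.6859 = 17.3634
EBC = 17.3634·1.97

34.2059 EBC


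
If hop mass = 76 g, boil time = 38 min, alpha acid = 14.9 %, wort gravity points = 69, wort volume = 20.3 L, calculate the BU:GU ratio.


U = 1.65·0.000125^(GP/1000)·(1−e^(−0.04t))/4.15;  IBU = (α/100)·m·U·1000/V;  BU:GU = IBU/GP
U = 1.65·0.000125^(69/1000)·(1−e^(−0.04·38))/4.15 = 0.1671
IBU = (14.9/100)·76·0.1671·1000/20.3 = 93.2047
BU:GU = 93.2047/69

1.3508


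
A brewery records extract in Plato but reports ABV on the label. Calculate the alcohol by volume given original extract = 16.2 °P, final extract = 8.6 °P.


SG = 259/(259 − P);  ABV = (OG − FG)·131.25
OG = 259/(259 − 16.2) = 1.0667
FG = 259/(259 − 8.6) = 1.0343
ABV = (1.0667 − 1.0343)·131.25

4.2494 % ABV


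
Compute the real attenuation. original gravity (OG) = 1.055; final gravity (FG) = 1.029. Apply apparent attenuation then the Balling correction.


AA = (OG−FG)/(OG−1)·100;  RA = AA·0.8192
AA = (1.055 − 1.029)/(1.055 − 1)·100 = 47.2727
RA = 47.2727·0.8192

38.7258 %


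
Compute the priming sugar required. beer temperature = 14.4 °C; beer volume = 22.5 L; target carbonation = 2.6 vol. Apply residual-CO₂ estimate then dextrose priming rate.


residual = 14.695·(0.01821 + 0.09011·e^(−0.04·T));  sugar = (target − residual)·4.0·V
residual = 14.695·(0.01821 + 0.09011·e^(−0.04·14.4)) = 1.0120
sugar = (2.6 − 1.0120)·4.0·22.5

142.9230 g


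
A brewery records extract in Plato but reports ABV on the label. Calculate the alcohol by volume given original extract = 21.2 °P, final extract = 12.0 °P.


SG = 259/(259 − P);  ABV = (OG − FG)·131.25
OG = 259/(259 − 21.2) = 1.0892
FG = 259/(259 − 12.0) = 1.0486
ABV = (1.0892 − 1.0486)·131.25

5.3245 % ABV


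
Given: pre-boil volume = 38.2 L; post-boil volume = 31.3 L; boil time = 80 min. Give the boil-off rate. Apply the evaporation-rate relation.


rate = (V_pre − V_post) / (t_min/60)
rate = (38.2 − 31.3) / (80/60)

5.1750 L/hr


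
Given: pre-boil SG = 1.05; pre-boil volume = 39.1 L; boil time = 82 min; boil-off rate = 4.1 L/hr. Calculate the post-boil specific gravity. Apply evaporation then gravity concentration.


V_post = V_pre − rate·(t/60);  SG_post = 1 + (SG_pre−1)·V_pre/V_post
V_post = 39.1 − 4.1·(82/60) = 33.4967
SG_post = 1 + (1.05 − 1)·39.1/33.4967

1.0584


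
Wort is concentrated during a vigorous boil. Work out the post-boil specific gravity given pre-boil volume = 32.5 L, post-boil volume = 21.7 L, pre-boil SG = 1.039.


SG_post = 1 + (SG_pre − 1)·V_pre/V_post
pts_pre = (1.039 − 1)·1000 = 39.0000
pts_post = 39.0000·32.5/21.7 = 58.4101
SG_post = 1 + 58.4101/1000

1.0584


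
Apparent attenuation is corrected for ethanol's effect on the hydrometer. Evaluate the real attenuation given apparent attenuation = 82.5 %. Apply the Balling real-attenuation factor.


RA = AA · 0.8192
RA = 82.5 · 0.8192

67.5840 %


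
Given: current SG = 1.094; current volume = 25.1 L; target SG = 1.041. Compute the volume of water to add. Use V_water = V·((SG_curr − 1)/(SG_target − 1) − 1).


V_water = 25.1·((1.094 − 1)/(1.041 − 1) − 1)

32.4463 L


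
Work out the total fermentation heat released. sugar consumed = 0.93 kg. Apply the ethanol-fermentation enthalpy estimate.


Q = m_sugar · 590 kJ/kg
Q = 0.93 · 590

548.7000 kJ


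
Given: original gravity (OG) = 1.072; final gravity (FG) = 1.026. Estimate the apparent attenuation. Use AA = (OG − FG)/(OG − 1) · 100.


AA = (1.072 − 1.026)/(1.072 − 1) · 100

63.8889 %


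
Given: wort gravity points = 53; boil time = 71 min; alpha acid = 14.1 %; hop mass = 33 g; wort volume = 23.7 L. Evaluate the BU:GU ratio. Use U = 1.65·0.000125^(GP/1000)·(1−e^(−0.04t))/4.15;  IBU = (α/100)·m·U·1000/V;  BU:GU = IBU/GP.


U = 1.65·0.000125^(53/1000)·(1−e^(−0.04·71))/4.15 = 0.2325
IBU = (14.1/100)·33·0.2325·1000/23.7 = 45.6469
BU:GU = 45.6469/53

0.8613


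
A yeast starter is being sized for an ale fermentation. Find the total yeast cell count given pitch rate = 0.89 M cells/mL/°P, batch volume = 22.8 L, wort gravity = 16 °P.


cells (billions) = rate · V_L · °P
cells = 0.89 · 22.8 · 16

324.6720 billion cells


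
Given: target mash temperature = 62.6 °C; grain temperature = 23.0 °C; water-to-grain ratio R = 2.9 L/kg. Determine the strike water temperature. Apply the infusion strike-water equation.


T_strike = (0.41/R)·(T_mash − T_grain) + T_mash
T_strike = (0.41/2.9)·(62.6 − 23.0) + 62.6

68.1986 °C


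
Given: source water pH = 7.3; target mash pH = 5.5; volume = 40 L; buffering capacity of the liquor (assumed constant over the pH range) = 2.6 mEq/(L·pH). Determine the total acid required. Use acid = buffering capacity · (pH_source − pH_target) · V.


acid = 2.6 · (7.3 − 5.5) · 40

187.2000 mEq


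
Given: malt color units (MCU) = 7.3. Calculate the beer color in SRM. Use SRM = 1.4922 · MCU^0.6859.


SRM = 1.4922 · 7.3^0.6859

5.8342 SRM


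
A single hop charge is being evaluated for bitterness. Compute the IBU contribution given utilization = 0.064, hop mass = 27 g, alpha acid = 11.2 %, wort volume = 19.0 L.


IBU = (α/100)·mass·U·1000 / V
IBU = (11.2/100)·27·0.064·1000 / 19.0

10.1861 IBU


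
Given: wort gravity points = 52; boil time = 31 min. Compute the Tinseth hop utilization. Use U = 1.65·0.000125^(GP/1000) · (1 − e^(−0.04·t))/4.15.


bigness = 1.65·0.000125^(52/1000) = 1.0340
boil_factor = (1 − e^(−0.04·31))/4.15 = 0.1712
U = 1.0340 · 0.1712

0.1771


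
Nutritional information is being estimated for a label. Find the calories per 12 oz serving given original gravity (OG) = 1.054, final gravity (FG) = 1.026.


ABW = (OG−FG)·131.25·0.79/FG;  °P = 259 − 259/SG (for OG→OE and FG→AE);  RE = 0.1808·OE + 0.8192·AE;  Cal = (6.9·ABW + 4·(RE−0.1))·FG·3.55
ABW = (1.054 − 1.026)·131.25·0.79/1.026 = 2.8297
OE = 259 − 259/1.054 = 13.2694 °P
AE = 259 − 259/1.026 = 6.5634 °P
RE = 0.1808·13.2694 + 0.8192·6.5634 = 7.7758 °P
Cal = (6.9·2.8297 + 4·(7.7758−0.1))·1.026·3.55

182.9456 kcal


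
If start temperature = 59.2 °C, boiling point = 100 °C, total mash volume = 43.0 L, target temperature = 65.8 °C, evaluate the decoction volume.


V_dec = V_total·(T_target − T_start)/(T_boil − T_start)
V_dec = 43.0·(65.8 − 59.2)/(100 − 59.2)

6.9559 L


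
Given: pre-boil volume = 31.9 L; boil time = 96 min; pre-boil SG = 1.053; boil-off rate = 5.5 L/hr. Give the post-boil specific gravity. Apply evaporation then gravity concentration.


V_post = V_pre − rate·(t/60);  SG_post = 1 + (SG_pre−1)·V_pre/V_post
V_post = 31.9 − 5.5·(96/60) = 23.1000
SG_post = 1 + (1.053 − 1)·31.9/23.1000

1.0732


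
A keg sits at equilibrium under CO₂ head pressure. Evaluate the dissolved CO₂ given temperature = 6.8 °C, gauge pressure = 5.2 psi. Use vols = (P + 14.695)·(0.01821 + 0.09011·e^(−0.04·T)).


vols = (5.2 + 14.695)·(0.01821 + 0.09011·e^(−0.04·6.8))

1.7281 volumes


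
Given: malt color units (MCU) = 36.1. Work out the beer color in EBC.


SRM = 1.4922·MCU^0.6859;  EBC = SRM·1.97
SRM = 1.4922·36.1^0.6859 = 17.4631
EBC = 17.4631·1.97

34.4023 EBC


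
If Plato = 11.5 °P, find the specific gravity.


SG = 259/(259 − P)
SG = 259/(259 − 11.5)

1.0465


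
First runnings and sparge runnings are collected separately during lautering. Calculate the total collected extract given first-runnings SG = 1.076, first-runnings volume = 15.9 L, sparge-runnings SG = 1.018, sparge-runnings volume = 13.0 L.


total = Σ (SG_i − 1)·1000·V_i
first = (1.076 − 1)·1000·15.9 = 1208.4000
sparge = (1.018 − 1)·1000·13.0 = 234.0000
total = 1208.4000 + 234.0000

1442.4000 gravity·L


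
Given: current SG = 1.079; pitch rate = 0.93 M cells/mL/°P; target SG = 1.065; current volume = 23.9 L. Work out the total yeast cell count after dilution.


V_w = V·((SG_c−1)/(SG_t−1)−1);  °P = 259 − 259/SG_t;  cells = rate·(V+V_w)·°P
V_w = 23.9·((1.079−1)/(1.065−1)−1) = 5.1477
V_final = 23.9 + 5.1477 = 29.0477
°P = 259 − 259/1.065 = 15.8075
cells = 0.93·29.0477·15.8075

427.0297 billion cells


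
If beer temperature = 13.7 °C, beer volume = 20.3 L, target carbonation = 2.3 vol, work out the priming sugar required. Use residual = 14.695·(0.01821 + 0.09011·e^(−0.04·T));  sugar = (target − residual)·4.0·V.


residual = 14.695·(0.01821 + 0.09011·e^(−0.04·13.7)) = 1.0331
sugar = (2.3 − 1.0331)·4.0·20.3

102.8720 g


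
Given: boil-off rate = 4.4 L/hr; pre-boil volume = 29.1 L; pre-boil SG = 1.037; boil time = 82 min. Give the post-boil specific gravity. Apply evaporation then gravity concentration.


V_post = V_pre − rate·(t/60);  SG_post = 1 + (SG_pre−1)·V_pre/V_post
V_post = 29.1 − 4.4·(82/60) = 23.0867
SG_post = 1 + (1.037 − 1)·29.1/23.0867

1.0466


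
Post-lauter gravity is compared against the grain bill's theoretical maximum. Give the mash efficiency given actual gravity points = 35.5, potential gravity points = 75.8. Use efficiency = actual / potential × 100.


efficiency = 35.5 / 75.8 × 100

46.8338 %


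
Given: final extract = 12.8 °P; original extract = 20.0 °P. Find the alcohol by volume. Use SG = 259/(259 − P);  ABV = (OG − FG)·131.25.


OG = 259/(259 − 20.0) = 1.0837
FG = 259/(259 − 12.8) = 1.0520
ABV = (1.0837 − 1.0520)·131.25

4.1595 % ABV


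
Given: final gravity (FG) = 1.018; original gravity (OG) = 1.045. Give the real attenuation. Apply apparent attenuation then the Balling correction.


AA = (OG−FG)/(OG−1)·100;  RA = AA·0.8192
AA = (1.045 − 1.018)/(1.045 − 1)·100 = 60.0000
RA = 60.0000·0.8192

49.1520 %
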